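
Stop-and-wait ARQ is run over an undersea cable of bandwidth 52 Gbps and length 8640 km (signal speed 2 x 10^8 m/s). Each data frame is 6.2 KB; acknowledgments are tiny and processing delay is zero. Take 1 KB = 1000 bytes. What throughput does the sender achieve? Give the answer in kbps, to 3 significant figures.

574 kbps

t_tx = L/R = 49600/52000000000 = 9.53846e-07 s.
t_prop = 8640000/200000000 = 0.0432 s; RTT = 0.0864 s.
Cycle = t_tx + RTT = 0.086401 s.
Throughput = L / cycle = 49600 / 0.086401 = 574 kbps.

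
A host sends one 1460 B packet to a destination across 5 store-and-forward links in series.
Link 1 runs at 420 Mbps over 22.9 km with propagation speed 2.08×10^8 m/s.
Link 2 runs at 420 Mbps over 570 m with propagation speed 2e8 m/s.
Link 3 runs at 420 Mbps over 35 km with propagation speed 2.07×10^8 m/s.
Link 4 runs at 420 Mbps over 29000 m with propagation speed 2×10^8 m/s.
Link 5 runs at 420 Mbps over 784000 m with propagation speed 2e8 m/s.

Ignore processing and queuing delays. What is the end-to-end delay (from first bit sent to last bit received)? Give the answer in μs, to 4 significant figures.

4486 μs

L = 1460 × 8 = 11680 bits.
Transmission delay per hop = L/R = 11680/420000000 = 27.8095 μs; 5 hops → 139.048 μs.
Propagation delays (d/s per hop): 110.096, 2.85, 169.082, 145, 3920 μs; sum = 4347.03 μs.
End-to-end = 4486 μs.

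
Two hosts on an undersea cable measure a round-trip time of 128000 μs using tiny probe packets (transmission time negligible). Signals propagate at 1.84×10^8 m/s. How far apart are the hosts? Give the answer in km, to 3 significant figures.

One-way propagation = RTT/2 = 64000 μs.
d = s × t = 184000000 × 0.064 = 11800 km.

11800 km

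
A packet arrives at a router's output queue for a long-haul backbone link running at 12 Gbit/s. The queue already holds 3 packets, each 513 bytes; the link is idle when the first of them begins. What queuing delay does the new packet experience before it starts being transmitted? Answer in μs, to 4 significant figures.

Each queued packet: L/R = 4104/12000000000 = 0.342 μs.
3 queued → 1.026 μs.
Queuing delay = 1.026 μs.

1.026 μs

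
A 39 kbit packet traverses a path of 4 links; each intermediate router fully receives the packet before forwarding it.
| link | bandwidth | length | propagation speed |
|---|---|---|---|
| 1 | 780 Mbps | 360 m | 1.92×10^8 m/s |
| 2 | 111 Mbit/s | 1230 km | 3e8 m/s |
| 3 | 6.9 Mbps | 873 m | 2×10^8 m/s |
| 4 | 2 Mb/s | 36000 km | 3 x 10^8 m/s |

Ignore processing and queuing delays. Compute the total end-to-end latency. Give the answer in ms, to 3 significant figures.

150 ms

L = 39000 bits.
Transmission delays (L/R per hop): 0.05, 0.351351, 5.65217, 19.5 ms; sum = 25.5535 ms.
Propagation delays (d/s per hop): 0.001875, 4.1, 0.004365, 120 ms; sum = 124.106 ms.
End-to-end = 150 ms.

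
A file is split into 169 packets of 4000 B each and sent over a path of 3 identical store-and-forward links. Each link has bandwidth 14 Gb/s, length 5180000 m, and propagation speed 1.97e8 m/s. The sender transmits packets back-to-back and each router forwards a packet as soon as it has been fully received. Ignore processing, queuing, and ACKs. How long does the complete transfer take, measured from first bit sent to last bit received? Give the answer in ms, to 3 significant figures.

Per-hop transmission t_tx = L/R = 32000/14000000000 = 0.00228571 ms.
Per-hop propagation t_prop = 5180000/197000000 = 26.2944 ms.
Pipeline fill: first packet needs 3·t_tx to clear all hops; remaining 168 packets each add one t_tx.
Total = (3+169-1)·t_tx + 3·t_prop = 171·0.00228571 + 3·26.2944 = 79.3 ms.

79.3 ms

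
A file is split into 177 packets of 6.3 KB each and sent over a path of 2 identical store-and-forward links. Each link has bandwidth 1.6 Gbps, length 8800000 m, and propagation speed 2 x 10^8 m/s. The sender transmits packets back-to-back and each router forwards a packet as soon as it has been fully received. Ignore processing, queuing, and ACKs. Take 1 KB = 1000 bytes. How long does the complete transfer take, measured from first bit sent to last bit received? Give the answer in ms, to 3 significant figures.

93.6 ms

Per-hop transmission t_tx = L/R = 50400/1600000000 = 0.0315 ms.
Per-hop propagation t_prop = 8800000/200000000 = 44 ms.
Pipeline fill: first packet needs 2·t_tx to clear all hops; remaining 176 packets each add one t_tx.
Total = (2+177-1)·t_tx + 2·t_prop = 178·0.0315 + 2·44 = 93.6 ms.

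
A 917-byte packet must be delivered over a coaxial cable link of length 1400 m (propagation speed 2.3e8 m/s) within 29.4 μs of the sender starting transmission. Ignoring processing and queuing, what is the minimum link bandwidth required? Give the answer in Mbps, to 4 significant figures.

314.7 Mbps

L = 7336 bits.
Propagation delay = 1400 / 2.3e+08 = 6.08696 μs.
Transmission budget = 29.4 − 6.08696 = 23.313 μs.
R ≥ L / t_tx = 7336 bits / 2.3313e-05 s = 314.7 Mbps.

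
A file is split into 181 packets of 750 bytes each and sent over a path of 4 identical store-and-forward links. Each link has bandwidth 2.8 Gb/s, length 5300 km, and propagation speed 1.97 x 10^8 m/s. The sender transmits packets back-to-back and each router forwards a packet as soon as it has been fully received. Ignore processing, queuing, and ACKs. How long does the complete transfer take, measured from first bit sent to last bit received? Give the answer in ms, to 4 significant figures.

108.0 ms

Per-hop transmission t_tx = L/R = 6000/2800000000 = 0.00214286 ms.
Per-hop propagation t_prop = 5300000/197000000 = 26.9036 ms.
Pipeline fill: first packet needs 4·t_tx to clear all hops; remaining 180 packets each add one t_tx.
Total = (4+181-1)·t_tx + 4·t_prop = 184·0.00214286 + 4·26.9036 = 108.0 ms.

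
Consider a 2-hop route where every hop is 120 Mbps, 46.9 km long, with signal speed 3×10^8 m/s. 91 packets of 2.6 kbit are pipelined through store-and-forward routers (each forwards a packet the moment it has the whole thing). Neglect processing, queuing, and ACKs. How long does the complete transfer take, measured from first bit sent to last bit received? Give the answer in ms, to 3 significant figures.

Per-hop transmission t_tx = L/R = 2600/120000000 = 0.0216667 ms.
Per-hop propagation t_prop = 46900/300000000 = 0.156333 ms.
Pipeline fill: first packet needs 2·t_tx to clear all hops; remaining 90 packets each add one t_tx.
Total = (2+91-1)·t_tx + 2·t_prop = 92·0.0216667 + 2·0.156333 = 2.31 ms.

2.31 ms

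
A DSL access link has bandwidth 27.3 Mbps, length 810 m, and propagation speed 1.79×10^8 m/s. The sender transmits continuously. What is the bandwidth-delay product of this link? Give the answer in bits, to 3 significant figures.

Propagation delay = 810 / 179000000 = 4.52514e-06 s.
BDP = R × t_prop = 27300000 × 4.52514e-06 = 123.536 bits.

124 bits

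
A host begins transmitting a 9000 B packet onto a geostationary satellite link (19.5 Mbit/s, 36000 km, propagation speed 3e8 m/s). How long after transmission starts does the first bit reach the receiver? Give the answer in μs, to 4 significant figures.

First bit experiences only propagation delay: d/s = 36000000/300000000 = 120000 μs.

120000 μs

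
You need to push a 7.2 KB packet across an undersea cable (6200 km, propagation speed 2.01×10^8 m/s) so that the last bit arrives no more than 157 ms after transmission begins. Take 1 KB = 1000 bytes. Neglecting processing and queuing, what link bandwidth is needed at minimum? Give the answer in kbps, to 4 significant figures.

456.6 kbps

L = 57600 bits.
Propagation delay = 6200000 / 2.01e+08 = 30.8458 ms.
Transmission budget = 157 − 30.8458 = 126.154 ms.
R ≥ L / t_tx = 57600 bits / 0.126154 s = 456.6 kbps.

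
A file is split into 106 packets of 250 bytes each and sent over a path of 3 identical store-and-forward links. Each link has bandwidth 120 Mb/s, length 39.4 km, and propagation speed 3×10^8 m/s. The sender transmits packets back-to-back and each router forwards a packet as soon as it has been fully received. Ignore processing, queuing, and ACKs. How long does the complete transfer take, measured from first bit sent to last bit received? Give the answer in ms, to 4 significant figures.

Per-hop transmission t_tx = L/R = 2000/120000000 = 0.0166667 ms.
Per-hop propagation t_prop = 39400/300000000 = 0.131333 ms.
Pipeline fill: first packet needs 3·t_tx to clear all hops; remaining 105 packets each add one t_tx.
Total = (3+106-1)·t_tx + 3·t_prop = 108·0.0166667 + 3·0.131333 = 2.194 ms.

2.194 ms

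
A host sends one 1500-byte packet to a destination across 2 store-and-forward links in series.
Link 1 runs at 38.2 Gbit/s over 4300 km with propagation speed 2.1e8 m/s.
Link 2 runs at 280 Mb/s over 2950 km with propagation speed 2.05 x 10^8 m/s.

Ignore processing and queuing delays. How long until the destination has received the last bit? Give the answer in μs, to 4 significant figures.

34910 μs

L = 1500 × 8 = 12000 bits.
Transmission delays (L/R per hop): 0.314136, 42.8571 μs; sum = 43.1713 μs.
Propagation delays (d/s per hop): 20476.2, 14390.2 μs; sum = 34866.4 μs.
End-to-end = 34910 μs.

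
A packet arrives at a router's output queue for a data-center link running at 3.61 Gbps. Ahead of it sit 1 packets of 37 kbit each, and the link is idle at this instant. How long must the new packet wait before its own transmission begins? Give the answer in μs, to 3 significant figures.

Each queued packet: L/R = 37000/3610000000 = 10.2493 μs.
1 queued → 10.2493 μs.
Queuing delay = 10.2 μs.

10.2 μs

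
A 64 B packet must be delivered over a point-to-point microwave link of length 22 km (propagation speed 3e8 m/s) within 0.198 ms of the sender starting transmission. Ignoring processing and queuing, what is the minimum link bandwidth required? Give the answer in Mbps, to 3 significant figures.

4.11 Mbps

L = 512 bits.
Propagation delay = 22000 / 300000000 = 0.0733333 ms.
Transmission budget = 0.198 − 0.0733333 = 0.124667 ms.
R ≥ L / t_tx = 512 bits / 0.000124667 s = 4.11 Mbps.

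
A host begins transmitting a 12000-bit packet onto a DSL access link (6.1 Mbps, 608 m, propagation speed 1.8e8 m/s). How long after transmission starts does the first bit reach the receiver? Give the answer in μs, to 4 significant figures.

3.378 μs

First bit experiences only propagation delay: d/s = 608/180000000 = 3.378 μs.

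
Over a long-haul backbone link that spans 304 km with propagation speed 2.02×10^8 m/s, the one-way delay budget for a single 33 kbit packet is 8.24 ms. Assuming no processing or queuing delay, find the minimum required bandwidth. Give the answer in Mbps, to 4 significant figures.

4.900 Mbps

Propagation delay = 304000 / 202000000 = 1.50495 ms.
Transmission budget = 8.24 − 1.50495 = 6.73505 ms.
R ≥ L / t_tx = 33000 bits / 0.00673505 s = 4.900 Mbps.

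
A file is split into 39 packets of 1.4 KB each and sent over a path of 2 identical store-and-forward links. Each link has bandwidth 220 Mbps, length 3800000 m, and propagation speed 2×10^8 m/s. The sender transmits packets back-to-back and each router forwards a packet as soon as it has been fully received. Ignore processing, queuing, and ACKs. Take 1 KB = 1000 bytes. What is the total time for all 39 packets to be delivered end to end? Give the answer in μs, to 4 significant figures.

Per-hop transmission t_tx = L/R = 11200/220000000 = 50.9091 μs.
Per-hop propagation t_prop = 3800000/200000000 = 19000 μs.
Pipeline fill: first packet needs 2·t_tx to clear all hops; remaining 38 packets each add one t_tx.
Total = (2+39-1)·t_tx + 2·t_prop = 40·50.9091 + 2·19000 = 40040 μs.

40040 μs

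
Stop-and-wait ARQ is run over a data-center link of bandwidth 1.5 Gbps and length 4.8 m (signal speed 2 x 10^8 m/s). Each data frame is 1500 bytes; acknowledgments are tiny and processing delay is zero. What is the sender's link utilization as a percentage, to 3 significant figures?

t_tx = L/R = 12000/1500000000 = 8e-06 s.
t_prop = 4.8/200000000 = 2.4e-08 s; RTT = 4.8e-08 s.
Cycle = t_tx + RTT = 8.048e-06 s.
Utilization = t_tx / cycle = 8e-06/8.048e-06 = 99.4 %.

99.4 %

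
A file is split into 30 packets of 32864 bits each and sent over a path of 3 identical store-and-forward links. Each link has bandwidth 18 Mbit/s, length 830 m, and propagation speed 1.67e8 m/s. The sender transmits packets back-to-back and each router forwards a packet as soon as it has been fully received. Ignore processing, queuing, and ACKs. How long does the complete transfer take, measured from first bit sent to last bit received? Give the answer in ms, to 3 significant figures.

58.4 ms

Per-hop transmission t_tx = L/R = 32864/18000000 = 1.82578 ms.
Per-hop propagation t_prop = 830/167000000 = 0.00497006 ms.
Pipeline fill: first packet needs 3·t_tx to clear all hops; remaining 29 packets each add one t_tx.
Total = (3+30-1)·t_tx + 3·t_prop = 32·1.82578 + 3·0.00497006 = 58.4 ms.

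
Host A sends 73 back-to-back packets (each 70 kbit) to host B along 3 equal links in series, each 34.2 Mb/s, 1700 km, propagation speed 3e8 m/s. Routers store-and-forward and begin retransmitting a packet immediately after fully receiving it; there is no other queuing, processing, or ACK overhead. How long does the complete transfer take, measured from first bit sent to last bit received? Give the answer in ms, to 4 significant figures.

Per-hop transmission t_tx = L/R = 70000/34200000 = 2.04678 ms.
Per-hop propagation t_prop = 1700000/300000000 = 5.66667 ms.
Pipeline fill: first packet needs 3·t_tx to clear all hops; remaining 72 packets each add one t_tx.
Total = (3+73-1)·t_tx + 3·t_prop = 75·2.04678 + 3·5.66667 = 170.5 ms.

170.5 ms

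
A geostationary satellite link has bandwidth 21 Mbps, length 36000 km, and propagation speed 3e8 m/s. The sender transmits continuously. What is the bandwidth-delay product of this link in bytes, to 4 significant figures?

315000 bytes

Propagation delay = 36000000 / 300000000 = 0.12 s.
BDP = R × t_prop = 21000000 × 0.12 = 2520000 bits.
In bytes: 2520000/8 = 315000 bytes.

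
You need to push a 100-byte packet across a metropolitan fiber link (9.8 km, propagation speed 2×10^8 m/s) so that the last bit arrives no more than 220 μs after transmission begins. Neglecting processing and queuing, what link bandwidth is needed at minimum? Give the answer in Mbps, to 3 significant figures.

4.68 Mbps

L = 800 bits.
Propagation delay = 9800 / 200000000 = 49 μs.
Transmission budget = 220 − 49 = 171 μs.
R ≥ L / t_tx = 800 bits / 0.000171 s = 4.68 Mbps.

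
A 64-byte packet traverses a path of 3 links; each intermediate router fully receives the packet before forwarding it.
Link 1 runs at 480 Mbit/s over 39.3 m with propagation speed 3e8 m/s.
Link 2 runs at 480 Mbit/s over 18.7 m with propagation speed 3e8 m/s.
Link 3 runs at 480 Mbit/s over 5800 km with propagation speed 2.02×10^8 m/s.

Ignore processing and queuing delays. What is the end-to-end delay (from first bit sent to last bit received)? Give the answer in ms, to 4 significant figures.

L = 64 × 8 = 512 bits.
Transmission delay per hop = L/R = 512/480000000 = 0.00106667 ms; 3 hops → 0.0032 ms.
Propagation delays (d/s per hop): 0.000131, 6.23333e-05, 28.7129 ms; sum = 28.7131 ms.
End-to-end = 28.72 ms.

28.72 ms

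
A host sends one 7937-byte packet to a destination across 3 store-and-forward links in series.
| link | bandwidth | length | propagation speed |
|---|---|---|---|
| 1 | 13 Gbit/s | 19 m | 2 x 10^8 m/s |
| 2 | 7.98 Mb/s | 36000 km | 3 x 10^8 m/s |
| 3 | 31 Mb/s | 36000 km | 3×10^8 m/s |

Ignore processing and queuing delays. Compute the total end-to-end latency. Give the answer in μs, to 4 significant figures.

L = 7937 × 8 = 63496 bits.
Transmission delays (L/R per hop): 4.88431, 7956.89, 2048.26 μs; sum = 10010 μs.
Propagation delays (d/s per hop): 0.095, 120000, 120000 μs; sum = 240000 μs.
End-to-end = 250000 μs.

250000 μs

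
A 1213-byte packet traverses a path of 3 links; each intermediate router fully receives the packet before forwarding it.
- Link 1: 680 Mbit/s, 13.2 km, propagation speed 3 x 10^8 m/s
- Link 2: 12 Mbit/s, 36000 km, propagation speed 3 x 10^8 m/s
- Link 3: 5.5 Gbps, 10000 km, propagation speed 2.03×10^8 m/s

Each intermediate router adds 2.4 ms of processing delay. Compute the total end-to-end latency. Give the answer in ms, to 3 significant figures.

175 ms

L = 1213 × 8 = 9704 bits.
Transmission delays (L/R per hop): 0.0142706, 0.808667, 0.00176436 ms; sum = 0.824702 ms.
Propagation delays (d/s per hop): 0.044, 120, 49.2611 ms; sum = 169.305 ms.
Processing at 2 router(s): 2 × 2.4 ms = 4.8 ms.
End-to-end = 175 ms.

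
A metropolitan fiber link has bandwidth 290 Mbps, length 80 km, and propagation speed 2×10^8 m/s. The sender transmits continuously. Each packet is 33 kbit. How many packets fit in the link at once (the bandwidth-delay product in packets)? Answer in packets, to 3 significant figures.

Propagation delay = 80000 / 200000000 = 0.0004 s.
BDP = R × t_prop = 290000000 × 0.0004 = 116000 bits.
In packets of 33000 bits: 3.52 packets.

3.52 packets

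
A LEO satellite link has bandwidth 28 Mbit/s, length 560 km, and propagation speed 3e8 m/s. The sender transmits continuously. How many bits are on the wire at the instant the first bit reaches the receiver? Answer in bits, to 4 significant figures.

52270 bits

Propagation delay = 560000 / 300000000 = 0.00186667 s.
BDP = R × t_prop = 28000000 × 0.00186667 = 52266.7 bits.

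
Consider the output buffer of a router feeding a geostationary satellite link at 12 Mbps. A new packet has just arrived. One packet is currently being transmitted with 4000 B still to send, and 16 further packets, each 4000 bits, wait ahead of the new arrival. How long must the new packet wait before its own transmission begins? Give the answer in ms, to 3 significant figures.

Each queued packet: L/R = 4000/12000000 = 0.333333 ms.
16 queued → 5.33333 ms.
Plus remaining 32000 bits of current packet: 2.66667 ms.
Queuing delay = 8.00 ms.

8.00 ms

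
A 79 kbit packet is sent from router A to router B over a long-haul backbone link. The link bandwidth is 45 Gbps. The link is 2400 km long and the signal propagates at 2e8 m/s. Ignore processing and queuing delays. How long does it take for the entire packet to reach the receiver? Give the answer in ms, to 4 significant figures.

12.00 ms

L = 79000 bits.
Transmission delay = L/R = 79000 / 45000000000 = 0.00175556 ms.
Propagation delay = d/s = 2400000 m / 200000000 m/s = 12 ms.
Total = 12.00 ms.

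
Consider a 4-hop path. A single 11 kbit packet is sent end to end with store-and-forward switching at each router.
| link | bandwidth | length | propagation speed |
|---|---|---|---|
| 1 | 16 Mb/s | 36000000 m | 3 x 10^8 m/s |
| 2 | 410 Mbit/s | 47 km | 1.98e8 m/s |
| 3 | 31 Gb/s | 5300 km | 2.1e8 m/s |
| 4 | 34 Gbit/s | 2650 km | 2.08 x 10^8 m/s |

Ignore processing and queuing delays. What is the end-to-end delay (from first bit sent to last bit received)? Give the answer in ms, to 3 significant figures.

159 ms

L = 11000 bits.
Transmission delays (L/R per hop): 0.6875, 0.0268293, 0.000354839, 0.000323529 ms; sum = 0.715008 ms.
Propagation delays (d/s per hop): 120, 0.237374, 25.2381, 12.7404 ms; sum = 158.216 ms.
End-to-end = 159 ms.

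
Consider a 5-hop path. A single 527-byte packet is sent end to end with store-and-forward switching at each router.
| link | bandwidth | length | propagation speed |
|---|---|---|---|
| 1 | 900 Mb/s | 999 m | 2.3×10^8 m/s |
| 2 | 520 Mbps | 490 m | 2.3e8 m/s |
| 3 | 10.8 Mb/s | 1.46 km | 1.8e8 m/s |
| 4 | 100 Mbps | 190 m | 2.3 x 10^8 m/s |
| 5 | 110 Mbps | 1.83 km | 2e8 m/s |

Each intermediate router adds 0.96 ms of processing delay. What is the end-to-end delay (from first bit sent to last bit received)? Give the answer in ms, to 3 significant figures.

L = 527 × 8 = 4216 bits.
Transmission delays (L/R per hop): 0.00468444, 0.00810769, 0.39037, 0.04216, 0.0383273 ms; sum = 0.48365 ms.
Propagation delays (d/s per hop): 0.00434348, 0.00213043, 0.00811111, 0.000826087, 0.00915 ms; sum = 0.0245611 ms.
Processing at 4 router(s): 4 × 0.96 ms = 3.84 ms.
End-to-end = 4.35 ms.

4.35 ms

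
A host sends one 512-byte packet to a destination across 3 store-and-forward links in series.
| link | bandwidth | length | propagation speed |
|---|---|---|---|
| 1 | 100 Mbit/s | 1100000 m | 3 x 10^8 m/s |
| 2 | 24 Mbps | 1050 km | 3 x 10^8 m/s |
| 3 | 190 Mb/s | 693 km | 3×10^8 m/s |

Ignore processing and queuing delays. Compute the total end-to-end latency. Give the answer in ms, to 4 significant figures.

9.710 ms

L = 512 × 8 = 4096 bits.
Transmission delays (L/R per hop): 0.04096, 0.170667, 0.0215579 ms; sum = 0.233185 ms.
Propagation delays (d/s per hop): 3.66667, 3.5, 2.31 ms; sum = 9.47667 ms.
End-to-end = 9.710 ms.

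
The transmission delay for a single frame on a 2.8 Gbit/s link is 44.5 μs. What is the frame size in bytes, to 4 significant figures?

15580 bytes

L = R × t_tx = 2800000000 b/s × 4.45e-05 s = 124600 bits.
In bytes: 124600 / 8 = 15580 bytes.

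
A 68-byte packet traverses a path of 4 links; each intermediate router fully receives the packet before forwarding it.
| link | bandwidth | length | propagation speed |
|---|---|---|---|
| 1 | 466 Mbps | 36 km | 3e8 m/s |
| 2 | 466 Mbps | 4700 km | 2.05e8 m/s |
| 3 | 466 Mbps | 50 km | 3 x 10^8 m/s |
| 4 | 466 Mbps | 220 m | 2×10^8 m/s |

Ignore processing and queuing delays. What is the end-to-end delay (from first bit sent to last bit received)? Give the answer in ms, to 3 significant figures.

L = 68 × 8 = 544 bits.
Transmission delay per hop = L/R = 544/466000000 = 0.00116738 ms; 4 hops → 0.00466953 ms.
Propagation delays (d/s per hop): 0.12, 22.9268, 0.166667, 0.0011 ms; sum = 23.2146 ms.
End-to-end = 23.2 ms.

23.2 ms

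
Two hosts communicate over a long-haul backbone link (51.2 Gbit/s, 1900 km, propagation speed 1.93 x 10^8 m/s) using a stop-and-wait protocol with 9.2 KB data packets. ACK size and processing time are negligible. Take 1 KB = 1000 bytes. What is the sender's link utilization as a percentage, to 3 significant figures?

0.00730 %

t_tx = L/R = 73600/51200000000 = 1.4375e-06 s.
t_prop = 1900000/193000000 = 0.00984456 s; RTT = 0.0196891 s.
Cycle = t_tx + RTT = 0.0196906 s.
Utilization = t_tx / cycle = 1.4375e-06/0.0196906 = 0.00730 %.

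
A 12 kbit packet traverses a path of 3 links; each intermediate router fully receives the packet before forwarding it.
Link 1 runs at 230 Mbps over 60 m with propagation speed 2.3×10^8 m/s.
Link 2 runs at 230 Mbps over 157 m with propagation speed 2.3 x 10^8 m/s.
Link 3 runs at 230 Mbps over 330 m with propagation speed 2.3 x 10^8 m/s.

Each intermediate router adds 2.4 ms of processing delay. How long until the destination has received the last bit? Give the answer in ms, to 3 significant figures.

4.96 ms

L = 12000 bits.
Transmission delay per hop = L/R = 12000/230000000 = 0.0521739 ms; 3 hops → 0.156522 ms.
Propagation delays (d/s per hop): 0.00026087, 0.000682609, 0.00143478 ms; sum = 0.00237826 ms.
Processing at 2 router(s): 2 × 2.4 ms = 4.8 ms.
End-to-end = 4.96 ms.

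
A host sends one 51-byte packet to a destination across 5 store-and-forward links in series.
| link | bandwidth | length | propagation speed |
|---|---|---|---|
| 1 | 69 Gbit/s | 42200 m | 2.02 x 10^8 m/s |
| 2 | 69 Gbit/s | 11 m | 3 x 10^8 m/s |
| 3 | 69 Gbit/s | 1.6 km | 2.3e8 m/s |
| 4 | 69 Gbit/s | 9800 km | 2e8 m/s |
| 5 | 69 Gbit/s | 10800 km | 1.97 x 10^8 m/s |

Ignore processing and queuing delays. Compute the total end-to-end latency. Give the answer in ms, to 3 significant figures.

L = 51 × 8 = 408 bits.
Transmission delay per hop = L/R = 408/69000000000 = 5.91304e-06 ms; 5 hops → 2.95652e-05 ms.
Propagation delays (d/s per hop): 0.208911, 3.66667e-05, 0.00695652, 49, 54.8223 ms; sum = 104.038 ms.
End-to-end = 104 ms.

104 ms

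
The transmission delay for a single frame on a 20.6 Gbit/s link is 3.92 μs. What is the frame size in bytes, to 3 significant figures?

L = R × t_tx = 20600000000 b/s × 3.92e-06 s = 80752 bits.
In bytes: 80752 / 8 = 10100 bytes.

10100 bytes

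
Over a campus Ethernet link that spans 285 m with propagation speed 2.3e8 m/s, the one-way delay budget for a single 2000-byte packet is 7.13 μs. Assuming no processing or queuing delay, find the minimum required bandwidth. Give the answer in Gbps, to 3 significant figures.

2.72 Gbps

L = 16000 bits.
Propagation delay = 285 / 2.3e+08 = 1.23913 μs.
Transmission budget = 7.13 − 1.23913 = 5.89087 μs.
R ≥ L / t_tx = 16000 bits / 5.89087e-06 s = 2.72 Gbps.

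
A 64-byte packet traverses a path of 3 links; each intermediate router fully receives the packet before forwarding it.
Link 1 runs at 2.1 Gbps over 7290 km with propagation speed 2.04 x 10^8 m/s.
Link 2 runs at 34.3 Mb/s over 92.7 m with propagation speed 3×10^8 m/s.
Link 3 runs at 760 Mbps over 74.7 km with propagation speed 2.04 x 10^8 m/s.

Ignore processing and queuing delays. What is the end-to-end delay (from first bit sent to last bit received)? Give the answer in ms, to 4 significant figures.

L = 64 × 8 = 512 bits.
Transmission delays (L/R per hop): 0.00024381, 0.0149271, 0.000673684 ms; sum = 0.0158446 ms.
Propagation delays (d/s per hop): 35.7353, 0.000309, 0.366176 ms; sum = 36.1018 ms.
End-to-end = 36.12 ms.

36.12 ms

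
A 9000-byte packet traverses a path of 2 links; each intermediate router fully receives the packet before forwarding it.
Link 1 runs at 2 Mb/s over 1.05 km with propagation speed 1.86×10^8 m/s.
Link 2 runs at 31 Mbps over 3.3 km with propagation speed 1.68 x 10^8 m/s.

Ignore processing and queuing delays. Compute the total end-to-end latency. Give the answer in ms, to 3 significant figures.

L = 9000 × 8 = 72000 bits.
Transmission delays (L/R per hop): 36, 2.32258 ms; sum = 38.3226 ms.
Propagation delays (d/s per hop): 0.00564516, 0.0196429 ms; sum = 0.025288 ms.
End-to-end = 38.3 ms.

38.3 ms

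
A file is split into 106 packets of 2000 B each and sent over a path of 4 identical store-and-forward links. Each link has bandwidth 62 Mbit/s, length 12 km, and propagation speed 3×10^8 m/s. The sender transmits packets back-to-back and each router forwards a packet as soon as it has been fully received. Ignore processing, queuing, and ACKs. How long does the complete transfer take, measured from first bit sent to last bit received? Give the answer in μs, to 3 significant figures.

Per-hop transmission t_tx = L/R = 16000/62000000 = 258.065 μs.
Per-hop propagation t_prop = 12000/300000000 = 40 μs.
Pipeline fill: first packet needs 4·t_tx to clear all hops; remaining 105 packets each add one t_tx.
Total = (4+106-1)·t_tx + 4·t_prop = 109·258.065 + 4·40 = 28300 μs.

28300 μs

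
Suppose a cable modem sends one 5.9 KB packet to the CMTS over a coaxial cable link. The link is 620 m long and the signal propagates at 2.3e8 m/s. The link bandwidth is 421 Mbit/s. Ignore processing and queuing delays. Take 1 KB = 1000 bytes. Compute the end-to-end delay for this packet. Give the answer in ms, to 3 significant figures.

0.115 ms

L = 47200 bits.
Transmission delay = L/R = 47200 / 421000000 = 0.112114 ms.
Propagation delay = d/s = 620 m / 2.3e+08 m/s = 0.00269565 ms.
Total = 0.115 ms.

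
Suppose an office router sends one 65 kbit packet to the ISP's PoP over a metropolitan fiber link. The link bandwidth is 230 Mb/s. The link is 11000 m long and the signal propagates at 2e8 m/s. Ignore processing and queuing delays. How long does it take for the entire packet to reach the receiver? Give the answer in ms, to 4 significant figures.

L = 65000 bits.
Transmission delay = L/R = 65000 / 230000000 = 0.282609 ms.
Propagation delay = d/s = 11000 m / 200000000 m/s = 0.055 ms.
Total = 0.3376 ms.

0.3376 ms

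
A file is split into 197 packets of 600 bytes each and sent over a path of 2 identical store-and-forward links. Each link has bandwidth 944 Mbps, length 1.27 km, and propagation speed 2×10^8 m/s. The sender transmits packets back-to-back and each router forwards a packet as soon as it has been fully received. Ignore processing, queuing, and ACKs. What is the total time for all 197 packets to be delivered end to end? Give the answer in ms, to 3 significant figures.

1.02 ms

Per-hop transmission t_tx = L/R = 4800/944000000 = 0.00508475 ms.
Per-hop propagation t_prop = 1270/200000000 = 0.00635 ms.
Pipeline fill: first packet needs 2·t_tx to clear all hops; remaining 196 packets each add one t_tx.
Total = (2+197-1)·t_tx + 2·t_prop = 198·0.00508475 + 2·0.00635 = 1.02 ms.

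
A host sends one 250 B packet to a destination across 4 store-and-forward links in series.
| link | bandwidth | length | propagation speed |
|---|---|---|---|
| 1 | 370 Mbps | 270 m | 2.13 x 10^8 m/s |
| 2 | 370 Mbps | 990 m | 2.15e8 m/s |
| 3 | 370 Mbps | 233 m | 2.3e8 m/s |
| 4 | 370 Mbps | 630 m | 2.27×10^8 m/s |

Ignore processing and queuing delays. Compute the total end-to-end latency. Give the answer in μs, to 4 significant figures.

31.28 μs

L = 250 × 8 = 2000 bits.
Transmission delay per hop = L/R = 2000/370000000 = 5.40541 μs; 4 hops → 21.6216 μs.
Propagation delays (d/s per hop): 1.26761, 4.60465, 1.01304, 2.77533 μs; sum = 9.66063 μs.
End-to-end = 31.28 μs.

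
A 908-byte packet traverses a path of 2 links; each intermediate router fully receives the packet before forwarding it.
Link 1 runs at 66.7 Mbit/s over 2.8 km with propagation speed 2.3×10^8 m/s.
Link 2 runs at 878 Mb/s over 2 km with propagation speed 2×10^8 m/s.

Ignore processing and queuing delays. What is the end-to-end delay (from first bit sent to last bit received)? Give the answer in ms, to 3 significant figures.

L = 908 × 8 = 7264 bits.
Transmission delays (L/R per hop): 0.108906, 0.00827335 ms; sum = 0.117179 ms.
Propagation delays (d/s per hop): 0.0121739, 0.01 ms; sum = 0.0221739 ms.
End-to-end = 0.139 ms.

0.139 ms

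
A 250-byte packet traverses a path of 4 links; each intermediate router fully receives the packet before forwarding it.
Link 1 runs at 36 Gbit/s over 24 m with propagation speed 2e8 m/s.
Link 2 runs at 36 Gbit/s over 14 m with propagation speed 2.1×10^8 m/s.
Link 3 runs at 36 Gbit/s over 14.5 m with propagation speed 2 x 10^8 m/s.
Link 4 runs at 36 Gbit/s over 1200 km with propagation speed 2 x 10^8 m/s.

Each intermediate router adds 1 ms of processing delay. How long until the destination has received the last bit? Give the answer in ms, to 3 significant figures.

9.00 ms

L = 250 × 8 = 2000 bits.
Transmission delay per hop = L/R = 2000/36000000000 = 5.55556e-05 ms; 4 hops → 0.000222222 ms.
Propagation delays (d/s per hop): 0.00012, 6.66667e-05, 7.25e-05, 6 ms; sum = 6.00026 ms.
Processing at 3 router(s): 3 × 1 ms = 3 ms.
End-to-end = 9.00 ms.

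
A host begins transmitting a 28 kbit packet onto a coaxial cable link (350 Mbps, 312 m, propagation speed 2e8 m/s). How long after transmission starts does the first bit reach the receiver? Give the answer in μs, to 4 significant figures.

First bit experiences only propagation delay: d/s = 312/200000000 = 1.560 μs.

1.560 μs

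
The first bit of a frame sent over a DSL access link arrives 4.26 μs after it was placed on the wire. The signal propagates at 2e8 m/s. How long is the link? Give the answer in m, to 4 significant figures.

852.0 m

d = s × t_prop = 200000000 × 4.26e-06 = 852.0 m.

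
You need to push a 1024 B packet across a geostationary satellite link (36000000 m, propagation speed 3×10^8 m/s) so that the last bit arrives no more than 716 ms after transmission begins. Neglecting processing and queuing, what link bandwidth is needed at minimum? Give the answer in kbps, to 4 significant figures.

13.74 kbps

L = 8192 bits.
Propagation delay = 36000000 / 300000000 = 120 ms.
Transmission budget = 716 − 120 = 596 ms.
R ≥ L / t_tx = 8192 bits / 0.596 s = 13.74 kbps.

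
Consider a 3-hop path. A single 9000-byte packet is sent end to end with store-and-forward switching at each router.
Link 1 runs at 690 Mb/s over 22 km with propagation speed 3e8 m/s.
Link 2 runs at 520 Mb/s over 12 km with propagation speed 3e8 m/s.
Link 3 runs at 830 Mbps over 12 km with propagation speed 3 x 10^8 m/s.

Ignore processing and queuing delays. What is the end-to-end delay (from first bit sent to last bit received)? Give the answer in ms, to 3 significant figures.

L = 9000 × 8 = 72000 bits.
Transmission delays (L/R per hop): 0.104348, 0.138462, 0.086747 ms; sum = 0.329556 ms.
Propagation delays (d/s per hop): 0.0733333, 0.04, 0.04 ms; sum = 0.153333 ms.
End-to-end = 0.483 ms.

0.483 ms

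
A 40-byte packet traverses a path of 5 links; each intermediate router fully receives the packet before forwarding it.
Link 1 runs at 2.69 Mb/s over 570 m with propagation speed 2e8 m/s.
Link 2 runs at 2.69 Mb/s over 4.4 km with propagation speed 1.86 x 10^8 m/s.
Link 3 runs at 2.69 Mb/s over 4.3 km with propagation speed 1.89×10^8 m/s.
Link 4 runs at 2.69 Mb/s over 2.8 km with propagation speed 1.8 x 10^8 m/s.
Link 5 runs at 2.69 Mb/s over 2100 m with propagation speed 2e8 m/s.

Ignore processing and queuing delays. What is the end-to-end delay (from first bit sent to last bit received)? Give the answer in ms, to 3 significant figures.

0.670 ms

L = 40 × 8 = 320 bits.
Transmission delay per hop = L/R = 320/2690000 = 0.118959 ms; 5 hops → 0.594796 ms.
Propagation delays (d/s per hop): 0.00285, 0.0236559, 0.0227513, 0.0155556, 0.0105 ms; sum = 0.0753128 ms.
End-to-end = 0.670 ms.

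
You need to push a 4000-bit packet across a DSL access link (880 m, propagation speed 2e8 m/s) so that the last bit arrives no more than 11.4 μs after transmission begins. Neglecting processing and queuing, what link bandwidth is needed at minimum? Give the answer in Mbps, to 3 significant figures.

Propagation delay = 880 / 200000000 = 4.4 μs.
Transmission budget = 11.4 − 4.4 = 7 μs.
R ≥ L / t_tx = 4000 bits / 7e-06 s = 571 Mbps.

571 Mbps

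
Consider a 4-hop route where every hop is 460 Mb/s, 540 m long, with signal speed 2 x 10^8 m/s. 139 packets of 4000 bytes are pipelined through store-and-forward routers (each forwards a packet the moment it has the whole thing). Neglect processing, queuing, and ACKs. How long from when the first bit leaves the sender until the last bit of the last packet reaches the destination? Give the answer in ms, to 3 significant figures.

Per-hop transmission t_tx = L/R = 32000/460000000 = 0.0695652 ms.
Per-hop propagation t_prop = 540/200000000 = 0.0027 ms.
Pipeline fill: first packet needs 4·t_tx to clear all hops; remaining 138 packets each add one t_tx.
Total = (4+139-1)·t_tx + 4·t_prop = 142·0.0695652 + 4·0.0027 = 9.89 ms.

9.89 ms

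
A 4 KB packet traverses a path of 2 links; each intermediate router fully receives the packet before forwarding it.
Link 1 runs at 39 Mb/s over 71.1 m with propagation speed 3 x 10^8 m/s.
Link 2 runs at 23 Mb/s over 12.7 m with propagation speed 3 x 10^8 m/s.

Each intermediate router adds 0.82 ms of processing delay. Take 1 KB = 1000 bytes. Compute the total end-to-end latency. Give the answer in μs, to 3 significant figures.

L = 32000 bits.
Transmission delays (L/R per hop): 820.513, 1391.3 μs; sum = 2211.82 μs.
Propagation delays (d/s per hop): 0.237, 0.0423333 μs; sum = 0.279333 μs.
Processing at 1 router(s): 1 × 0.82 ms = 820 μs.
End-to-end = 3030 μs.

3030 μs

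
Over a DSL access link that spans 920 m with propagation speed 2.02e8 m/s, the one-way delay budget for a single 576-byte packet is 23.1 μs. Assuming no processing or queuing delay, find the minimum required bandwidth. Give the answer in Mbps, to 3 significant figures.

248 Mbps

L = 4608 bits.
Propagation delay = 920 / 202000000 = 4.55446 μs.
Transmission budget = 23.1 − 4.55446 = 18.5455 μs.
R ≥ L / t_tx = 4608 bits / 1.85455e-05 s = 248 Mbps.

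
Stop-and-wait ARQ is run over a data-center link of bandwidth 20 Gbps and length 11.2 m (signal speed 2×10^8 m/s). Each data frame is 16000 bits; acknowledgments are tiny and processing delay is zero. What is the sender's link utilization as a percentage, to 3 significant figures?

87.7 %

t_tx = L/R = 16000/20000000000 = 8e-07 s.
t_prop = 11.2/200000000 = 5.6e-08 s; RTT = 1.12e-07 s.
Cycle = t_tx + RTT = 9.12e-07 s.
Utilization = t_tx / cycle = 8e-07/9.12e-07 = 87.7 %.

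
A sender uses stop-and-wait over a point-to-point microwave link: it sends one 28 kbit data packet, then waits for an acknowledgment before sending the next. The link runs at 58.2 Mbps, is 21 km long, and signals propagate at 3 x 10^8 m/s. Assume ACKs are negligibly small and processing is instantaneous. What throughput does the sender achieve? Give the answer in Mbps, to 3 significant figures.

t_tx = L/R = 28000/58200000 = 0.0004811 s.
t_prop = 21000/300000000 = 7e-05 s; RTT = 0.00014 s.
Cycle = t_tx + RTT = 0.0006211 s.
Throughput = L / cycle = 28000 / 0.0006211 = 45.1 Mbps.

45.1 Mbps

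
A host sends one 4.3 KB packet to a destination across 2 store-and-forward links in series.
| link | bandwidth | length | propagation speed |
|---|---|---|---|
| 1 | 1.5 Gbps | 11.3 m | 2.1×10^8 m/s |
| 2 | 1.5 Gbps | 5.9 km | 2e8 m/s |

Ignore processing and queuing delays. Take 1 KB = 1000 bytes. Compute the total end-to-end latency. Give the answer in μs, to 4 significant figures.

L = 34400 bits.
Transmission delay per hop = L/R = 34400/1500000000 = 22.9333 μs; 2 hops → 45.8667 μs.
Propagation delays (d/s per hop): 0.0538095, 29.5 μs; sum = 29.5538 μs.
End-to-end = 75.42 μs.

75.42 μs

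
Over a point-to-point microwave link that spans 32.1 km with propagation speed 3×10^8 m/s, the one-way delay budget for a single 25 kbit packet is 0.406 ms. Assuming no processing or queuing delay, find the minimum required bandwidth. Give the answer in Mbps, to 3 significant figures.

83.6 Mbps

Propagation delay = 32100 / 300000000 = 0.107 ms.
Transmission budget = 0.406 − 0.107 = 0.299 ms.
R ≥ L / t_tx = 25000 bits / 0.000299 s = 83.6 Mbps.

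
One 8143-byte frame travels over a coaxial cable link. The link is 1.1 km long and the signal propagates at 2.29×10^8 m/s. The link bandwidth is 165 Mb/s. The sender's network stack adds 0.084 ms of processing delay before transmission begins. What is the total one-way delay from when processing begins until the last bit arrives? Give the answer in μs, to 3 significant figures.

L = 8143 × 8 = 65144 bits.
Transmission delay = L/R = 65144 / 165000000 = 394.812 μs.
Propagation delay = d/s = 1100 m / 229000000 m/s = 4.80349 μs.
Plus processing delay 0.084 ms = 84 μs.
Total = 484 μs.

484 μs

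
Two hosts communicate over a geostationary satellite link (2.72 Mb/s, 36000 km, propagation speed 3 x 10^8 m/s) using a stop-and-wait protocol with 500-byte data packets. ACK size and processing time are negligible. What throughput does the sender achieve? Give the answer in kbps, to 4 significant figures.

16.57 kbps

t_tx = L/R = 4000/2720000 = 0.00147059 s.
t_prop = 36000000/300000000 = 0.12 s; RTT = 0.24 s.
Cycle = t_tx + RTT = 0.241471 s.
Throughput = L / cycle = 4000 / 0.241471 = 16.57 kbps.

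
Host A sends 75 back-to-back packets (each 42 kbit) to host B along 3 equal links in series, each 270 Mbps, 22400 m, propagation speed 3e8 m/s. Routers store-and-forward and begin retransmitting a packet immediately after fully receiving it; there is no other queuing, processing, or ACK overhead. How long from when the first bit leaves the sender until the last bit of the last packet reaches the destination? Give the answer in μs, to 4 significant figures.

Per-hop transmission t_tx = L/R = 42000/270000000 = 155.556 μs.
Per-hop propagation t_prop = 22400/300000000 = 74.6667 μs.
Pipeline fill: first packet needs 3·t_tx to clear all hops; remaining 74 packets each add one t_tx.
Total = (3+75-1)·t_tx + 3·t_prop = 77·155.556 + 3·74.6667 = 12200 μs.

12200 μs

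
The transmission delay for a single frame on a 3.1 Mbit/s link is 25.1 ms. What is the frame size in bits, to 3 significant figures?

L = R × t_tx = 3100000 b/s × 0.0251 s = 77810 bits.

77800 bits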